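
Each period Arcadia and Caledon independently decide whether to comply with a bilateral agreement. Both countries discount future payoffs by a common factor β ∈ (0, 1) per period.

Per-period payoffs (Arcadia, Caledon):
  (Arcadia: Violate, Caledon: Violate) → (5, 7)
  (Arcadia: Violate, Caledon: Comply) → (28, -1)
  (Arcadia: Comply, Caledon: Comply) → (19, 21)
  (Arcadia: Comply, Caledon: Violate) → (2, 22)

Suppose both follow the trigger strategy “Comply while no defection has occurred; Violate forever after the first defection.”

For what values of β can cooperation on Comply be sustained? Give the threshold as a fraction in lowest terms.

For Arcadia: deviation gain 28−19 = 9, per-period punishment loss 19−5 = 14. IC gives β ≥ 9/23.
For Caledon: gain 1, loss 14 per period, so β ≥ 1/15.
The tighter constraint is Arcadia's, so cooperation needs β ≥ 9/23.

9/23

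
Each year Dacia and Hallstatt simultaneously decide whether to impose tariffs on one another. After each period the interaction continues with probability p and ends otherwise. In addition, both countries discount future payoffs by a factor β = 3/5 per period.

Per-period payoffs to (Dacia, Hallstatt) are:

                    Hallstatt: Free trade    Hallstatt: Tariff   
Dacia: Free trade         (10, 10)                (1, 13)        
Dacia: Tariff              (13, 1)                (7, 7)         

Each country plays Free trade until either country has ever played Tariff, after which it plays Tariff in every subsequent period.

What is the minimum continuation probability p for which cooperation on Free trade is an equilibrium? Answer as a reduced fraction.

5/6

Expected continuation weight on next period's payoff is β·p = 3/5·p, which plays the role of the discount factor.
Cooperation requires 3/5·p ≥ (13−10)/(13−7) = 1/2, hence p ≥ 5/6.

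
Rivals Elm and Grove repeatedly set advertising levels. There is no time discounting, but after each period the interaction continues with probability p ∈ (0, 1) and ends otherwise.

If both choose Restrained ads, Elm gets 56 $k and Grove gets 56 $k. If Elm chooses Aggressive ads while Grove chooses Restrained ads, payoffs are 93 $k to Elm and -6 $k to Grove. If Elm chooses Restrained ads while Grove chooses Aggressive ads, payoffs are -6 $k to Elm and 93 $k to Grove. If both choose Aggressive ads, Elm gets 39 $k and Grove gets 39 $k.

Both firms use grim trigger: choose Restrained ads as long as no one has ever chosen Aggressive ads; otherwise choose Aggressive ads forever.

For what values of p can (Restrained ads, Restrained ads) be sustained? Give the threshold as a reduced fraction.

37/54

With no time discounting, the continuation probability p plays the role of the discount factor.
Grim-trigger IC: 56/(1−p) ≥ 93 + 39p/(1−p) ⇒ p ≥ (93−56)/(93−39) = 37/54.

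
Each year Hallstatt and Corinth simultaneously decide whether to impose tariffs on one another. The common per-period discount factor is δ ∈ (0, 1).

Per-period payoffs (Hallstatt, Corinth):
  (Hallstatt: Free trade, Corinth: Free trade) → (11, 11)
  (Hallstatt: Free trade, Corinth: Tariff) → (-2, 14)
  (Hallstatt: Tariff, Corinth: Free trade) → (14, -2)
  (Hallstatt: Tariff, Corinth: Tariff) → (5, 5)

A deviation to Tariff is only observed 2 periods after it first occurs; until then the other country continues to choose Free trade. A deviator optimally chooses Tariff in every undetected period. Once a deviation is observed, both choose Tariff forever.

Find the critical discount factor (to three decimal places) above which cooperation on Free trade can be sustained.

A deviator earns 14 for 2 periods, then 5 forever; cooperating earns 11 forever. Multiplying the IC by (1−δ):
11 ≥ 14(1−δ^2) + 5δ^2, so 9·δ^2 ≥ 3 and δ^2 ≥ 1/3.
δ ≥ (1/3)^(1/2) ≈ 0.577.

0.577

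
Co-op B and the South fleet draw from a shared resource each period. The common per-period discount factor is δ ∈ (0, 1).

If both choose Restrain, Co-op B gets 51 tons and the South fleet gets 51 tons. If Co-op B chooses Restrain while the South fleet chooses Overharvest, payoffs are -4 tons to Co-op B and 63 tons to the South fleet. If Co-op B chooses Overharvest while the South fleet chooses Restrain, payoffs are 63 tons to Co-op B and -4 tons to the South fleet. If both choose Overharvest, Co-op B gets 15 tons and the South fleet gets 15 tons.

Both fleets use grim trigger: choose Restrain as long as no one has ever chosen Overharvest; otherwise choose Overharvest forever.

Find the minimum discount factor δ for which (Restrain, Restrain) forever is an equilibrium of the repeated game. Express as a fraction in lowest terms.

51/(1−δ) ≥ 63 + 15δ/(1−δ)
51 ≥ 63 − 48δ
δ ≥ 12/48 = 1/4.

1/4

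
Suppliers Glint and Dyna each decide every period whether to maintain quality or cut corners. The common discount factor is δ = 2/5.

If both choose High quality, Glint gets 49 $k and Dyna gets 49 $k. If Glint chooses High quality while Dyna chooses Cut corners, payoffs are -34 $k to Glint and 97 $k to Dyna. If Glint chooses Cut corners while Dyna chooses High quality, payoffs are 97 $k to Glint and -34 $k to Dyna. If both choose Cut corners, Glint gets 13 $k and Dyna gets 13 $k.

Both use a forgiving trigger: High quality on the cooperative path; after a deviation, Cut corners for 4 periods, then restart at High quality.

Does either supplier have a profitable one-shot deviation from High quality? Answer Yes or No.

Yes

A one-shot deviation gives 97 now, then 13 for 4 periods, then back to 49.
Gain from deviating: (97−49) today; loss: (49−13) in each of the next 4 periods.
No-deviation condition: (49−13)(δ+…+δ^4) ≥ 97−49, i.e. δ+…+δ^4 ≥ 4/3.
At δ = 2/5: δ+…+δ^4 = 0.6496 < 1.3333.
So cooperation is not sustainable.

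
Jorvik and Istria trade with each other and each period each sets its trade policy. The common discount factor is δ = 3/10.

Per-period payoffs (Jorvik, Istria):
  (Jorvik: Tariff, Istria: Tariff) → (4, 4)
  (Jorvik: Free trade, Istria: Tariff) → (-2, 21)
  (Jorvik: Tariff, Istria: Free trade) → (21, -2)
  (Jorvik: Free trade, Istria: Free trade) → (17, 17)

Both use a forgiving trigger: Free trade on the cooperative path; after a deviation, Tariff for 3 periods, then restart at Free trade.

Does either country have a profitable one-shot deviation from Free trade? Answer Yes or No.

No

IC: δ+…+δ^3 ≥ (21−17)/(17−4) = 4/13.
At δ = 3/10: partial sum = 0.4170 ≥ 0.3077. Cooperation sustainable.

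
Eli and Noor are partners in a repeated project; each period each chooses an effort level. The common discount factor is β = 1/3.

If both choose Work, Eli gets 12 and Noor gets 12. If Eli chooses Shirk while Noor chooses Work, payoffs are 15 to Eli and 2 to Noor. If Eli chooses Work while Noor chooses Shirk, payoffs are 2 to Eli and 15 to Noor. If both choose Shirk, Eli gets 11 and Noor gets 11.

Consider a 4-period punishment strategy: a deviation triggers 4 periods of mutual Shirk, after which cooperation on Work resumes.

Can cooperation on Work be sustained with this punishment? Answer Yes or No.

IC: β+…+β^4 ≥ (15−12)/(12−11) = 3.
At β = 1/3: partial sum = 0.4938 < 3.0000. Cooperation not sustainable.

No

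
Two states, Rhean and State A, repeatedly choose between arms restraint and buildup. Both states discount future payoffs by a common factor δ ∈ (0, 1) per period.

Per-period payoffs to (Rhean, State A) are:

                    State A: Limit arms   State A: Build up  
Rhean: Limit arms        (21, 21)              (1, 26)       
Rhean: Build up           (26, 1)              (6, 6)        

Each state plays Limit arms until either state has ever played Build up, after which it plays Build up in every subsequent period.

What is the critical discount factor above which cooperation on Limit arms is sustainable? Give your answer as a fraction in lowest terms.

1/4

One-period gain from deviating is 26 − 21 = 5. The loss is 21 − 6 = 15 in every subsequent period, with present value 15·δ/(1−δ).
Deviation is unprofitable when 15·δ/(1−δ) ≥ 5, i.e. δ/(1−δ) ≥ 1/3.
Equivalently δ ≥ 5/(5+15) = 1/4.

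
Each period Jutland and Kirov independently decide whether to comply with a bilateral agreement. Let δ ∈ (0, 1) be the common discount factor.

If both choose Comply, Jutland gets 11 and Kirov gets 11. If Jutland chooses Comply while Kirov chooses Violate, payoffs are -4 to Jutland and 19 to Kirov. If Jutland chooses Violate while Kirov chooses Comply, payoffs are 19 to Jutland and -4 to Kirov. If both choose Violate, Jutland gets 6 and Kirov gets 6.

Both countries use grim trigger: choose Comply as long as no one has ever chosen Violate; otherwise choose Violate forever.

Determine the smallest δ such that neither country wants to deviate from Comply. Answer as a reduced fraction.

Under grim trigger the critical discount factor is (T−C)/(T−P) with T = 19, C = 11, P = 6.
δ* = (19−11)/(19−6) = 8/13.

8/13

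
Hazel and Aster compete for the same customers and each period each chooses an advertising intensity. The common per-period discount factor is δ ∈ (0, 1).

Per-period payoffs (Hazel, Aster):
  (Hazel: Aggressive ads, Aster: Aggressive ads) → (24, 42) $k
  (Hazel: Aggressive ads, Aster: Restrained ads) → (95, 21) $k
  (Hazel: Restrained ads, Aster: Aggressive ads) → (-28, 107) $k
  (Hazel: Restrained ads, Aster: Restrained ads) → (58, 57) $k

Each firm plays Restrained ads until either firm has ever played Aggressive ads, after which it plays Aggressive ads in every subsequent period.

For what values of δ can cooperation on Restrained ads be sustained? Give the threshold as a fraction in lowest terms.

Hazel: cooperation gives 58 each period; deviation gives 95 once then 24 forever.
  58/(1−δ) ≥ 95 + 24δ/(1−δ) ⇒ δ ≥ 37/71.
Aster: cooperation gives 57 each period; deviation gives 107 once then 42 forever.
  δ ≥ 50/65 = 10/13.
Both must hold, so the binding constraint is Aster's: δ ≥ 10/13.

10/13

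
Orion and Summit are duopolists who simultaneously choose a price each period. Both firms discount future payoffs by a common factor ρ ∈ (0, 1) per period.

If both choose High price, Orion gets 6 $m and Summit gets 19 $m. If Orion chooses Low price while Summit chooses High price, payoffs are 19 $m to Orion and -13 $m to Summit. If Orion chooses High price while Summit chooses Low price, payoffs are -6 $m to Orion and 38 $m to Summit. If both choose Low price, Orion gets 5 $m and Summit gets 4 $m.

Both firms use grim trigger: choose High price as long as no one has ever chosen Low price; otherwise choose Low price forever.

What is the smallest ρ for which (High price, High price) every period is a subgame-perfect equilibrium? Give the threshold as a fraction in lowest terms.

Orion's threshold: (19−6)/(19−5) = 13/14.
Summit's threshold: (38−19)/(38−4) = 19/34.
13/14 > 19/34, so Orion binds and ρ* = 13/14.

13/14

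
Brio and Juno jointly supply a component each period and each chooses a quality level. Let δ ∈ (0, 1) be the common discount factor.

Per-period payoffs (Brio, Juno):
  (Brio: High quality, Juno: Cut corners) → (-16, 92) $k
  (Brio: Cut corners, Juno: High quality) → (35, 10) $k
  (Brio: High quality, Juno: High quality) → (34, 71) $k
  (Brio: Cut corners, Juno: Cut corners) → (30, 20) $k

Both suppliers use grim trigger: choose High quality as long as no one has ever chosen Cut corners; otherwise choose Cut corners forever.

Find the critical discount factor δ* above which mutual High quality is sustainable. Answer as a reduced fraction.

7/24

Brio: cooperation gives 34 each period; deviation gives 35 once then 30 forever.
  34/(1−δ) ≥ 35 + 30δ/(1−δ) ⇒ δ ≥ 1/5.
Juno: cooperation gives 71 each period; deviation gives 92 once then 20 forever.
  δ ≥ 21/72 = 7/24.
Both must hold, so the binding constraint is Juno's: δ ≥ 7/24.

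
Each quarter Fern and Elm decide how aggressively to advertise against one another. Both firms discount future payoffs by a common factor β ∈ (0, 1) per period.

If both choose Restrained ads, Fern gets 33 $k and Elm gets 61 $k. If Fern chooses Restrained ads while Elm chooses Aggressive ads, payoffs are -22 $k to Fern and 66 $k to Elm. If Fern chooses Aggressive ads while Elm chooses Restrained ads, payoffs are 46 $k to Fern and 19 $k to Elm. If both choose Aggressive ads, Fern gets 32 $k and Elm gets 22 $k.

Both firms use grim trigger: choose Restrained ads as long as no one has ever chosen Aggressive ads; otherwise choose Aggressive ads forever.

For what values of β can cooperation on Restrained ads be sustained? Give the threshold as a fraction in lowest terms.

Fern: cooperation gives 33 each period; deviation gives 46 once then 32 forever.
  33/(1−β) ≥ 46 + 32β/(1−β) ⇒ β ≥ 13/14.
Elm: cooperation gives 61 each period; deviation gives 66 once then 22 forever.
  β ≥ 5/44.
Both must hold, so the binding constraint is Fern's: β ≥ 13/14.

13/14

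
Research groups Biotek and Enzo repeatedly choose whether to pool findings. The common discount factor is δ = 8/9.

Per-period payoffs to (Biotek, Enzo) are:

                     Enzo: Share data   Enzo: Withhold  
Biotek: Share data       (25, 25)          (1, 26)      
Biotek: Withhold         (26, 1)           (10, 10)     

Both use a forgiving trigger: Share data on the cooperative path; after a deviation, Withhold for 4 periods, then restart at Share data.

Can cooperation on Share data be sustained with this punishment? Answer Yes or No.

Yes

IC: δ+…+δ^4 ≥ (26−25)/(25−10) = 1/15.
At δ = 8/9: partial sum = 3.0056 ≥ 0.0667. Cooperation sustainable.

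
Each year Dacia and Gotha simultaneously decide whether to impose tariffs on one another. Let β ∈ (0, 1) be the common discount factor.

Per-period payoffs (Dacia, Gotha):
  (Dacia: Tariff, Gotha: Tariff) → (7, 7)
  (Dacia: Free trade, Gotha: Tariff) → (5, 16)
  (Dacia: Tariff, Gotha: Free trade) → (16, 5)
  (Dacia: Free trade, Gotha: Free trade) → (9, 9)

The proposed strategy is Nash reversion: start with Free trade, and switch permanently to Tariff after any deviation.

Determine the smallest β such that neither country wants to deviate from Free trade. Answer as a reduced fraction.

Under grim trigger the critical discount factor is (T−C)/(T−P) with T = 16, C = 9, P = 7.
β* = (16−9)/(16−7) = 7/9.

7/9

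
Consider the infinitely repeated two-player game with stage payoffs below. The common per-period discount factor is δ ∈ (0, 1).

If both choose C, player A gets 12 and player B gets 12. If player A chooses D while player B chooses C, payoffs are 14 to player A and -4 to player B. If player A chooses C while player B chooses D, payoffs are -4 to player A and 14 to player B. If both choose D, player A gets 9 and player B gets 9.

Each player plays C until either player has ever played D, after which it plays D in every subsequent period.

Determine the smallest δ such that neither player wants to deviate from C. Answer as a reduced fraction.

One-period gain from deviating is 14 − 12 = 2. The loss is 12 − 9 = 3 in every subsequent period, with present value 3·δ/(1−δ).
Deviation is unprofitable when 3·δ/(1−δ) ≥ 2, i.e. δ/(1−δ) ≥ 2/3.
Equivalently δ ≥ 2/(2+3) = 2/5.

2/5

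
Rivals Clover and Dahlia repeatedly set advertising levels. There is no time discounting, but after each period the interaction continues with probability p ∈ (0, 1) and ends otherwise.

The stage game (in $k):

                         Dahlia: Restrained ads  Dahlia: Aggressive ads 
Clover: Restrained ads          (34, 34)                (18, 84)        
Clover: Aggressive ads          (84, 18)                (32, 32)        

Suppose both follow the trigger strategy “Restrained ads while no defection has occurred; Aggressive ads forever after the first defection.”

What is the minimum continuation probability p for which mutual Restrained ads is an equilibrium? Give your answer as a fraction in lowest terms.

25/26

With no time discounting, the continuation probability p plays the role of the discount factor.
Grim-trigger IC: 34/(1−p) ≥ 84 + 32p/(1−p) ⇒ p ≥ (84−34)/(84−32) = 25/26.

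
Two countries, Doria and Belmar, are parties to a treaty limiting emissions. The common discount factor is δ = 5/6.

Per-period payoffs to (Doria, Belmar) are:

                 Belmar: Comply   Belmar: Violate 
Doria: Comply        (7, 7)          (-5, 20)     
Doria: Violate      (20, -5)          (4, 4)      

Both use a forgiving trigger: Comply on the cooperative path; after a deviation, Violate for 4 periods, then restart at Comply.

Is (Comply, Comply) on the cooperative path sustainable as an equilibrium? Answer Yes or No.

No

IC: δ+…+δ^4 ≥ (20−7)/(7−4) = 13/3.
At δ = 5/6: partial sum = 2.5887 < 4.3333. Cooperation not sustainable.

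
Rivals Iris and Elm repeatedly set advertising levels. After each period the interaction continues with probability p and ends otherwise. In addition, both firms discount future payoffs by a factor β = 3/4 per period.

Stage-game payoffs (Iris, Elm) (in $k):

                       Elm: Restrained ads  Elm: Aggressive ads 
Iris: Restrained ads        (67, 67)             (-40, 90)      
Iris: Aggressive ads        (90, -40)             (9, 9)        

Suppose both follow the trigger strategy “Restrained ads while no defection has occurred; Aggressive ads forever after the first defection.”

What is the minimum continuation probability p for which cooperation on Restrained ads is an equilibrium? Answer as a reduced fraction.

92/243

Expected continuation weight on next period's payoff is β·p = 3/4·p, which plays the role of the discount factor.
Cooperation requires 3/4·p ≥ (90−67)/(90−9) = 23/81, hence p ≥ 92/243.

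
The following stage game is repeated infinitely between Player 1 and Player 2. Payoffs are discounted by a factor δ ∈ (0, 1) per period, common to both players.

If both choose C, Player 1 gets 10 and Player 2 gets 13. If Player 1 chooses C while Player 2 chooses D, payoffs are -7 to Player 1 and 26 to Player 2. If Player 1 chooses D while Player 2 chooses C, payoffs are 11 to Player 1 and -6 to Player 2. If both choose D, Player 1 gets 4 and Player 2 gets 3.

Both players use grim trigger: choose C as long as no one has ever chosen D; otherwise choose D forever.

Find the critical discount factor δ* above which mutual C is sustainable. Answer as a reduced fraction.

13/23

Player 1: cooperation gives 10 each period; deviation gives 11 once then 4 forever.
  10/(1−δ) ≥ 11 + 4δ/(1−δ) ⇒ δ ≥ 1/7.
Player 2: cooperation gives 13 each period; deviation gives 26 once then 3 forever.
  δ ≥ 13/23.
Both must hold, so the binding constraint is Player 2's: δ ≥ 13/23.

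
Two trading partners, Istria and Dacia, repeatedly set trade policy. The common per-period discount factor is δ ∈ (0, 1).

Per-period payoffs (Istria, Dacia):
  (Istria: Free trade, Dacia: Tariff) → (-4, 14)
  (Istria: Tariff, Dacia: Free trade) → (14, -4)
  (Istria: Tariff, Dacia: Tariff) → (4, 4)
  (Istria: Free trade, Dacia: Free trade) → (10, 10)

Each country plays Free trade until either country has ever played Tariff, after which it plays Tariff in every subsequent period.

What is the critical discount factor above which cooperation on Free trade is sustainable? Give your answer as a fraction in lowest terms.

2/5

One-period gain from deviating is 14 − 10 = 4. The loss is 10 − 4 = 6 in every subsequent period, with present value 6·δ/(1−δ).
Deviation is unprofitable when 6·δ/(1−δ) ≥ 4, i.e. δ/(1−δ) ≥ 2/3.
Equivalently δ ≥ 4/(4+6) = 2/5.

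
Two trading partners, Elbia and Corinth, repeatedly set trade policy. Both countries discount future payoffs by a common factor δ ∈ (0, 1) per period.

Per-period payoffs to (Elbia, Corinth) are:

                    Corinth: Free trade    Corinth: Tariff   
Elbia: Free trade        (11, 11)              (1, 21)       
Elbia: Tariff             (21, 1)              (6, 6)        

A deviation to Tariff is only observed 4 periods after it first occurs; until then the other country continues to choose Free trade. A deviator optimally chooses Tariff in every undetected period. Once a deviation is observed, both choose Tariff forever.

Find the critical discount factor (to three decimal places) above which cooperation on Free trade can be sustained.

0.904

A deviator earns 21 for 4 periods, then 6 forever; cooperating earns 11 forever. Multiplying the IC by (1−δ):
11 ≥ 21(1−δ^4) + 6δ^4, so 15·δ^4 ≥ 10 and δ^4 ≥ 2/3.
δ ≥ (2/3)^(1/4) ≈ 0.904.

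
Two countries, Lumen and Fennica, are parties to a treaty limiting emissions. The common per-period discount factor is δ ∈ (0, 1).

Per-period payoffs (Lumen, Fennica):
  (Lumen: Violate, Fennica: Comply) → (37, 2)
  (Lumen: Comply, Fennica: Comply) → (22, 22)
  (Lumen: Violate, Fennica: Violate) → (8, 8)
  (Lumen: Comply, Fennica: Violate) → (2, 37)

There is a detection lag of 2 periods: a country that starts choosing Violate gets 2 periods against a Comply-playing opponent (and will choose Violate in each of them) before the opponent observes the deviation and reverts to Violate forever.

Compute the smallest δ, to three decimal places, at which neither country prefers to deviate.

The best deviation is to choose Violate for all 2 undetected periods, earning 37 each, then 8 forever once detected.
Deviation value: 37(1−δ^2)/(1−δ) + 8δ^2/(1−δ); cooperation value: 22/(1−δ).
IC: 22 ≥ 37(1−δ^2) + 8δ^2 = 37 − 29δ^2.
So δ^2 ≥ 15/29, giving δ ≥ (15/29)^(1/2) ≈ 0.719.

0.719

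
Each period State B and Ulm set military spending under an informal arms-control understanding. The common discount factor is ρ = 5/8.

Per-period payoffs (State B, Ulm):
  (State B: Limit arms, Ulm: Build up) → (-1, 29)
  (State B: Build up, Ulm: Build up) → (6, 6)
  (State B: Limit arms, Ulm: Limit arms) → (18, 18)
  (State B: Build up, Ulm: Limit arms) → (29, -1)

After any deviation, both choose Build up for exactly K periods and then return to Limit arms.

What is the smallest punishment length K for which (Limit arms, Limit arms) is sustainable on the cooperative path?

2

IC: ρ(1−ρ^K)/(1−ρ) ≥ (29−18)/(18−6) = 11/12.
With ρ = 5/8: need 1 − ρ^K ≥ 11/12·(1−5/8)/(5/8), i.e. ρ^K ≤ 0.4500.
Since (5/8)^1 = 0.6250 and (5/8)^2 = 0.3906, the smallest such K is 2.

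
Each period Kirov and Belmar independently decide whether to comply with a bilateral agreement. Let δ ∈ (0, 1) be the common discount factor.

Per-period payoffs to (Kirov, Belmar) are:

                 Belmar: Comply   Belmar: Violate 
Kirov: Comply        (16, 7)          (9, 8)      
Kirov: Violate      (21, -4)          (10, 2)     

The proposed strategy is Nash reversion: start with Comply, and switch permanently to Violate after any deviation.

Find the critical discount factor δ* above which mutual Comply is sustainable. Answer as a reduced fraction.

For Kirov: deviation gain 21−16 = 5, per-period punishment loss 16−10 = 6. IC gives δ ≥ 5/11.
For Belmar: gain 1, loss 5 per period, so δ ≥ 1/6.
The tighter constraint is Kirov's, so cooperation needs δ ≥ 5/11.

5/11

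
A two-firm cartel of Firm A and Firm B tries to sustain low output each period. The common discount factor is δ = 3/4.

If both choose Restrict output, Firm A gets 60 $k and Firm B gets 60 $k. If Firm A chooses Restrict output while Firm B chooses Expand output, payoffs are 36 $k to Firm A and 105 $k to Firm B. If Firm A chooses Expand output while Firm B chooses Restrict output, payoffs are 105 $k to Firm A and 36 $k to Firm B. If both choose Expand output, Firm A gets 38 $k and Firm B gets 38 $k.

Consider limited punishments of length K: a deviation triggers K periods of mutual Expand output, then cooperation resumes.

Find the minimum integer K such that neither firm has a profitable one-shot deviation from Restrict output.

4

No profitable deviation requires (60−38)(δ+…+δ^K) ≥ 105−60, i.e. δ+…+δ^K ≥ 45/22 ≈ 2.0455.
With δ = 3/4, the partial sums are K=1: 0.7500, K=2: 1.3125, K=3: 1.7344, K=4: 2.0508.
K = 4 is the first length at which the sum reaches 2.0455.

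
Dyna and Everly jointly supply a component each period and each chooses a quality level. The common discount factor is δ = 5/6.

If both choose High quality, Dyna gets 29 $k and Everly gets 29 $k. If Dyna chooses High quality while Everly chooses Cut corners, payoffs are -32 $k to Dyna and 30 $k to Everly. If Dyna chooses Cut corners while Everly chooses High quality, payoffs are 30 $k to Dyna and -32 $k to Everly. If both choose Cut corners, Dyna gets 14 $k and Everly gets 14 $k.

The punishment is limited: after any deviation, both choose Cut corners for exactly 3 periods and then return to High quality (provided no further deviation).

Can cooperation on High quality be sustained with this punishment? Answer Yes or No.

IC: δ+…+δ^3 ≥ (30−29)/(29−14) = 1/15.
At δ = 5/6: partial sum = 2.1065 ≥ 0.0667. Cooperation sustainable.

Yes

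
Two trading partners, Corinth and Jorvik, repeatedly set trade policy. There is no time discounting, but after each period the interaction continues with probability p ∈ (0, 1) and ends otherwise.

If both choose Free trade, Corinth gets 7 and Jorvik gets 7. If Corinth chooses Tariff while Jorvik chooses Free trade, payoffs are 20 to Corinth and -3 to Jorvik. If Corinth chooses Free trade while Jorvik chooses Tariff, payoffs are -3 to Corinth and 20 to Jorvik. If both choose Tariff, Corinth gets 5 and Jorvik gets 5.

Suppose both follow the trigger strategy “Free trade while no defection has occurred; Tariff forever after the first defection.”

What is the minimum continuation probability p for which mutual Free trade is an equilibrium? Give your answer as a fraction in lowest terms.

13/15

Expected cooperation value is 7 + p·7 + p²·7 + … = 7/(1−p); deviation gives 20 + p·5/(1−p).
7 ≥ 20(1−p) + 5p ⇒ 15p ≥ 13 ⇒ p ≥ 13/15.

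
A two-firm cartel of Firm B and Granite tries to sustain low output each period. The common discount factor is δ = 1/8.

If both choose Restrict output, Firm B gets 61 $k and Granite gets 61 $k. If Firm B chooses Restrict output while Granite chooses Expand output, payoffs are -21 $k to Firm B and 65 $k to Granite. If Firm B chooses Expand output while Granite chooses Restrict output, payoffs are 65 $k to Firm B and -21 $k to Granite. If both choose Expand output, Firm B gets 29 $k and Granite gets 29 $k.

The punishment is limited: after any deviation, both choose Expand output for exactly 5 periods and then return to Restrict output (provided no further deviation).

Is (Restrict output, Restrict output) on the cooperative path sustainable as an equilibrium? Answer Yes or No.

Yes

A one-shot deviation gives 65 now, then 29 for 5 periods, then back to 61.
Gain from deviating: (65−61) today; loss: (61−29) in each of the next 5 periods.
No-deviation condition: (61−29)(δ+…+δ^5) ≥ 65−61, i.e. δ+…+δ^5 ≥ 1/8.
At δ = 1/8: δ+…+δ^5 = 0.1429 ≥ 0.1250.
So cooperation is sustainable.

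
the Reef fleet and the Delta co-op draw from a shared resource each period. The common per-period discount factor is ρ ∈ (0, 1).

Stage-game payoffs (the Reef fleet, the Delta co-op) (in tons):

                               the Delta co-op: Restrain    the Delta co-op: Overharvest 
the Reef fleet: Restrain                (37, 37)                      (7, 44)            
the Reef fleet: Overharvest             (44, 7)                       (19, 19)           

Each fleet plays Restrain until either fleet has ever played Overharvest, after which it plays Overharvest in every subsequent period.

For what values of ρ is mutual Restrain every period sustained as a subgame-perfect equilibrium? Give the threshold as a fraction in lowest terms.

Under grim trigger the critical discount factor is (T−C)/(T−P) with T = 44, C = 37, P = 19.
ρ* = (44−37)/(44−19) = 7/25.

7/25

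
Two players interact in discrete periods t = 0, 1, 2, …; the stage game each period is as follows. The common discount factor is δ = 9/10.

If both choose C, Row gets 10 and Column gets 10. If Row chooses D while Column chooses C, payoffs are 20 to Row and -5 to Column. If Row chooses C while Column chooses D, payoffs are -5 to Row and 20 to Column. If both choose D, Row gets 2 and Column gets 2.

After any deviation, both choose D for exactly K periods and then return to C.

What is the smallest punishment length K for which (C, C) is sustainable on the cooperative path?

2

IC: δ(1−δ^K)/(1−δ) ≥ (20−10)/(10−2) = 5/4.
With δ = 9/10: need 1 − δ^K ≥ 5/4·(1−9/10)/(9/10), i.e. δ^K ≤ 0.8611.
Since (9/10)^1 = 0.9000 and (9/10)^2 = 0.8100, the smallest such K is 2.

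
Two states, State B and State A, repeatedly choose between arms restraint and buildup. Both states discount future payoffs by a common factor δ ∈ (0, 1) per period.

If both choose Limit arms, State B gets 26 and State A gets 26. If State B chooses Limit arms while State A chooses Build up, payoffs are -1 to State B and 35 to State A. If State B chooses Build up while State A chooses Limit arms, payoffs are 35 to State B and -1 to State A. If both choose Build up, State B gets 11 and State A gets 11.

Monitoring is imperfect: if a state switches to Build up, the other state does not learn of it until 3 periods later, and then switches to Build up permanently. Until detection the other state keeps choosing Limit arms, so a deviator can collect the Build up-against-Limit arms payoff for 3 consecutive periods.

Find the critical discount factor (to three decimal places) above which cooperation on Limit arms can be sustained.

0.721

The best deviation is to choose Build up for all 3 undetected periods, earning 35 each, then 11 forever once detected.
Deviation value: 35(1−δ^3)/(1−δ) + 11δ^3/(1−δ); cooperation value: 26/(1−δ).
IC: 26 ≥ 35(1−δ^3) + 11δ^3 = 35 − 24δ^3.
So δ^3 ≥ 9/24 = 3/8, giving δ ≥ (3/8)^(1/3) ≈ 0.721.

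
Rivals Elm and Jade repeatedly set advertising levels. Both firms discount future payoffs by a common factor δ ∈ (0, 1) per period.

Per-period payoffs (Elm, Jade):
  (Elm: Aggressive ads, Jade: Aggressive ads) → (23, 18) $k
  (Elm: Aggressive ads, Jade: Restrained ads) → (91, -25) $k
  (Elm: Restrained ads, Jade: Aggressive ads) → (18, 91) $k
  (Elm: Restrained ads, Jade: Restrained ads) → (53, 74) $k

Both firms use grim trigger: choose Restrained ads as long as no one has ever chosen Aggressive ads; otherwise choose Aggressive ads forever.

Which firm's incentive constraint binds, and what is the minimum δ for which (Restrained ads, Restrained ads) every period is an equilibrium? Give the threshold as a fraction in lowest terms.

Elm; δ ≥ 19/34

Elm's threshold: (91−53)/(91−23) = 19/34.
Jade's threshold: (91−74)/(91−18) = 17/73.
19/34 > 17/73, so Elm binds and δ* = 19/34.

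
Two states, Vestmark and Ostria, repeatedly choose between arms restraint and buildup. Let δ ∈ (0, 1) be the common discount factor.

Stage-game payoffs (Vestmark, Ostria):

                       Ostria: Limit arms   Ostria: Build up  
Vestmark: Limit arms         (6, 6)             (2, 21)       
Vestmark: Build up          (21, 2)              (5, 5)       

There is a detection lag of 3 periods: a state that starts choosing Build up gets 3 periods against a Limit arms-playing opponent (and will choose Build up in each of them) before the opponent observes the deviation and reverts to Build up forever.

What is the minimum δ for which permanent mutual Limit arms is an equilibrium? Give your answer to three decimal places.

The best deviation is to choose Build up for all 3 undetected periods, earning 21 each, then 5 forever once detected.
Deviation value: 21(1−δ^3)/(1−δ) + 5δ^3/(1−δ); cooperation value: 6/(1−δ).
IC: 6 ≥ 21(1−δ^3) + 5δ^3 = 21 − 16δ^3.
So δ^3 ≥ 15/16, giving δ ≥ (15/16)^(1/3) ≈ 0.979.

0.979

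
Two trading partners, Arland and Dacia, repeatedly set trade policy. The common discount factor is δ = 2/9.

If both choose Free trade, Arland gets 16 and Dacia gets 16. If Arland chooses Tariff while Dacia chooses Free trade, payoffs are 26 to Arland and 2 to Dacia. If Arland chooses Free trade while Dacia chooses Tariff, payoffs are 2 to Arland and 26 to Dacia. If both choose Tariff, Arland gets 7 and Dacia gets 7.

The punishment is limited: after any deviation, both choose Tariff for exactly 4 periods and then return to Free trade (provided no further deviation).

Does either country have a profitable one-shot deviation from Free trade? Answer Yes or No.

Yes

A one-shot deviation gives 26 now, then 7 for 4 periods, then back to 16.
Gain from deviating: (26−16) today; loss: (16−7) in each of the next 4 periods.
No-deviation condition: (16−7)(δ+…+δ^4) ≥ 26−16, i.e. δ+…+δ^4 ≥ 10/9.
At δ = 2/9: δ+…+δ^4 = 0.2850 < 1.1111.
So cooperation is not sustainable.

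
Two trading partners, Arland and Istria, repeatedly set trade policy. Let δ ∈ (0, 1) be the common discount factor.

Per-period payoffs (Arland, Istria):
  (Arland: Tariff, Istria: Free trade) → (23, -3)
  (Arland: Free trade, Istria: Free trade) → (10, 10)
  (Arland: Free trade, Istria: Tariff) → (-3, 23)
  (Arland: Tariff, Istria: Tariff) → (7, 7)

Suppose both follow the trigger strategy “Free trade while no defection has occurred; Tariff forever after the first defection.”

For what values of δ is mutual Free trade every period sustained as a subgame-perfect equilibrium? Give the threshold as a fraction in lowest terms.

Cooperation forever yields 10 each period: 10/(1−δ).
Deviating yields 23 once, then 7 forever: 23 + 7δ/(1−δ).
No profitable deviation requires 10/(1−δ) ≥ 23 + 7δ/(1−δ).
Multiplying by (1−δ): 10 ≥ 23(1−δ) + 7δ = 23 − 16δ.
So 16δ ≥ 13, i.e. δ ≥ 13/16.

13/16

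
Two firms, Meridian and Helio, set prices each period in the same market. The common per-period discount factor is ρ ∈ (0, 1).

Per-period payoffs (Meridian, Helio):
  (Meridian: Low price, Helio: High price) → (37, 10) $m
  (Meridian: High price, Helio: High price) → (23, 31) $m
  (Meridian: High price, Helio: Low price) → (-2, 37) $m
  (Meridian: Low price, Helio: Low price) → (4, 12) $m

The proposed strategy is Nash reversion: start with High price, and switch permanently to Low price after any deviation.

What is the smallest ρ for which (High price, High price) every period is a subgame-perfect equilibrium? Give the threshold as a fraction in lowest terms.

14/33

Meridian's threshold: (37−23)/(37−4) = 14/33.
Helio's threshold: (37−31)/(37−12) = 6/25.
14/33 > 6/25, so Meridian binds and ρ* = 14/33.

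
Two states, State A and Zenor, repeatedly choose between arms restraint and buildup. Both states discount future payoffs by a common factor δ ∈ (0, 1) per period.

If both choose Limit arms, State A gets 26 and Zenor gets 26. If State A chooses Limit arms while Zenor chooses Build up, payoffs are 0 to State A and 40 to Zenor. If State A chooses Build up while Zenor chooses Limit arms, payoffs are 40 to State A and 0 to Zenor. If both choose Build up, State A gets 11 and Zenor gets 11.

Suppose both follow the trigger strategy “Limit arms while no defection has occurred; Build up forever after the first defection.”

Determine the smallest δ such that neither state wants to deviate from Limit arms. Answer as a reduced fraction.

14/29

26/(1−δ) ≥ 40 + 11δ/(1−δ)
26 ≥ 40 − 29δ
δ ≥ 14/29.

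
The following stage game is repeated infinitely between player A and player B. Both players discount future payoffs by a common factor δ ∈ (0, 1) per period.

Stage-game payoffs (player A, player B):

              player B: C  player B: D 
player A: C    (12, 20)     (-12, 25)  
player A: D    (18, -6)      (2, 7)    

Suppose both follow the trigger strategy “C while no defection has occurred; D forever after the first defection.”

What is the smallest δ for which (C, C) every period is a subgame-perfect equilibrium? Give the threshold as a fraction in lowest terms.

3/8

player A's threshold: (18−12)/(18−2) = 3/8.
player B's threshold: (25−20)/(25−7) = 5/18.
3/8 > 5/18, so player A binds and δ* = 3/8.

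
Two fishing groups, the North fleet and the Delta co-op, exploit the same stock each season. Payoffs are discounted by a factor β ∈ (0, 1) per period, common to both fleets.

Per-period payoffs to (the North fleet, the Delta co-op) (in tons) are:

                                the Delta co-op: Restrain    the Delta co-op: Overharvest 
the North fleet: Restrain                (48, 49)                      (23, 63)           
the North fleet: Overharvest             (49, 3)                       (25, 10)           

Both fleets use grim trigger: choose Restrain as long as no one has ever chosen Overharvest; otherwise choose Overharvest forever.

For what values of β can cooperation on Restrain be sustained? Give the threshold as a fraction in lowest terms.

the North fleet's threshold: (49−48)/(49−25) = 1/24.
the Delta co-op's threshold: (63−49)/(63−10) = 14/53.
1/24 < 14/53, so the Delta co-op binds and β* = 14/53.

14/53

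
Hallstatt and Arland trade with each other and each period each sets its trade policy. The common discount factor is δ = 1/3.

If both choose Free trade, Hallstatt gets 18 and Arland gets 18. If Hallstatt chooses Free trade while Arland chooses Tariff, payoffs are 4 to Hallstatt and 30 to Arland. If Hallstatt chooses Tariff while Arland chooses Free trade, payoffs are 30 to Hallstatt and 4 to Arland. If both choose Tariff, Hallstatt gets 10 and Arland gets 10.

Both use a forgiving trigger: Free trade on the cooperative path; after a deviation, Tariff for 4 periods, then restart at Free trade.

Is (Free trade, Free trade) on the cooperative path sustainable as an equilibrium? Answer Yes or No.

IC: δ+…+δ^4 ≥ (30−18)/(18−10) = 3/2.
At δ = 1/3: partial sum = 0.4938 < 1.5000. Cooperation not sustainable.

No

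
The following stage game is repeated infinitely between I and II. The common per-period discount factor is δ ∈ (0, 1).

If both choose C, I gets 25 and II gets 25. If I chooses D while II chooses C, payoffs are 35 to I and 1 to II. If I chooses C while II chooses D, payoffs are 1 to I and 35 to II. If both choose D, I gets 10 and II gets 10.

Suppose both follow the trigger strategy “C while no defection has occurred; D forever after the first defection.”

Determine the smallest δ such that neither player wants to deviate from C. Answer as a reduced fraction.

Under grim trigger the critical discount factor is (T−C)/(T−P) with T = 35, C = 25, P = 10.
δ* = (35−25)/(35−10) = 10/25 = 2/5.

2/5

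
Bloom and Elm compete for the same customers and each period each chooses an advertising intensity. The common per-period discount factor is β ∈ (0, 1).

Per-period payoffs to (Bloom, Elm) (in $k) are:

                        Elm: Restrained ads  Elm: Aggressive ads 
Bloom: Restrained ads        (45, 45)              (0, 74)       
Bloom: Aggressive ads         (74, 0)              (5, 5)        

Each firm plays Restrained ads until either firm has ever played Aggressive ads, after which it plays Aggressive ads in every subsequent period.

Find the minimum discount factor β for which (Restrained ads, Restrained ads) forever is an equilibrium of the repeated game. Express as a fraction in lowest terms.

One-period gain from deviating is 74 − 45 = 29. The loss is 45 − 5 = 40 in every subsequent period, with present value 40·β/(1−β).
Deviation is unprofitable when 40·β/(1−β) ≥ 29, i.e. β/(1−β) ≥ 29/40.
Equivalently β ≥ 29/(29+40) = 29/69.

29/69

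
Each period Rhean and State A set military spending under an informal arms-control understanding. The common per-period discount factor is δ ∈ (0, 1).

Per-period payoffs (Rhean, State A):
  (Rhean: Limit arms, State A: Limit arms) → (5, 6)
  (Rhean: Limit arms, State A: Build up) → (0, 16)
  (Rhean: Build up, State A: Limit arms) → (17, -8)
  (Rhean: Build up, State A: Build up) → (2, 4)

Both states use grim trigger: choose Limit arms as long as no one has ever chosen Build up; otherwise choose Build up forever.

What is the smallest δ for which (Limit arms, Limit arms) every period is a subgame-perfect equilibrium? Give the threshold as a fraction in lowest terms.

Rhean: cooperation gives 5 each period; deviation gives 17 once then 2 forever.
  5/(1−δ) ≥ 17 + 2δ/(1−δ) ⇒ δ ≥ 12/15 = 4/5.
State A: cooperation gives 6 each period; deviation gives 16 once then 4 forever.
  δ ≥ 10/12 = 5/6.
Both must hold, so the binding constraint is State A's: δ ≥ 5/6.

5/6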